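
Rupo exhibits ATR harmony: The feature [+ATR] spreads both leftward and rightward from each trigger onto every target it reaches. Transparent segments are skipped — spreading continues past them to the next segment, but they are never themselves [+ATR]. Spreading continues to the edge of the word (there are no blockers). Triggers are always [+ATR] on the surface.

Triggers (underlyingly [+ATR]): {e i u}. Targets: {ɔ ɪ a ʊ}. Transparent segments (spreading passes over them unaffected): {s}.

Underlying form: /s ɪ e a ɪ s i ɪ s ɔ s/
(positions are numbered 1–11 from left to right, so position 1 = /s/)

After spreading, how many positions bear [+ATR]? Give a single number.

7

From /e/ at 3 rightward: 4 /a/ → [+ATR]; 5 /ɪ/ → [+ATR]; 6 /s/ transparent; 7 /i/ is itself a trigger — this domain ends here.
From /e/ at 3 leftward: 2 /ɪ/ → [+ATR]; 1 /s/ transparent; word edge.
From /i/ at 7 rightward: 8 /ɪ/ → [+ATR]; 9 /s/ transparent; 10 /ɔ/ → [+ATR]; 11 /s/ transparent; word edge.
From /i/ at 7 leftward: 6 /s/ transparent; 5 /ɪ/ → [+ATR]; 4 /a/ → [+ATR]; 3 /e/ is itself a trigger — this domain ends here.
[+ATR] positions on the surface: 2 3 4 5 7 8 10.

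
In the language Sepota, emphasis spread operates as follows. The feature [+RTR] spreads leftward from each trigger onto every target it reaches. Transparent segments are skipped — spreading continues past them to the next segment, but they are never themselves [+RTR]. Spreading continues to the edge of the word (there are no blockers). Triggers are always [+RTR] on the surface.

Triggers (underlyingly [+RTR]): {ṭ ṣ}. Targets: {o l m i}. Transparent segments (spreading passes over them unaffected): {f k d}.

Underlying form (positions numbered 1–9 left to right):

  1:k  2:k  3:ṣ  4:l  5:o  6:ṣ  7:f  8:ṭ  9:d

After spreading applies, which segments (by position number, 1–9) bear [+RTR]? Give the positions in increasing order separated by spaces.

3 4 5 6 8

From /ṣ/ at 3 leftward: 2 /k/ transparent; 1 /k/ transparent; word edge.
From /ṣ/ at 6 leftward: 5 /o/ → [+RTR]; 4 /l/ → [+RTR]; 3 /ṣ/ is itself a trigger — this domain ends here.
From /ṭ/ at 8 leftward: 7 /f/ transparent; 6 /ṣ/ is itself a trigger — this domain ends here.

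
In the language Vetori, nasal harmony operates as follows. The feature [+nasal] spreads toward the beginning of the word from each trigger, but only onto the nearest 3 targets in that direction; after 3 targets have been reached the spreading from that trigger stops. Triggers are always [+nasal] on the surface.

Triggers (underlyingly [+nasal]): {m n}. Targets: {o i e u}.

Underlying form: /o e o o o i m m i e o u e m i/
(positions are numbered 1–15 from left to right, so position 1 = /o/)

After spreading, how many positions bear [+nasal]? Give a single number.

9

From /m/ at 7 leftward: 6 /i/ → [+nasal]; 5 /o/ → [+nasal]; 4 /o/ → [+nasal]; bound reached.
From /m/ at 8 leftward: 7 /m/ is itself a trigger — this domain ends here.
From /m/ at 14 leftward: 13 /e/ → [+nasal]; 12 /u/ → [+nasal]; 11 /o/ → [+nasal]; bound reached.
Targets with no active source: positions 1 2 3 9 10 15 stay [-nasal].
[+nasal] positions on the surface: 4 5 6 7 8 11 12 13 14.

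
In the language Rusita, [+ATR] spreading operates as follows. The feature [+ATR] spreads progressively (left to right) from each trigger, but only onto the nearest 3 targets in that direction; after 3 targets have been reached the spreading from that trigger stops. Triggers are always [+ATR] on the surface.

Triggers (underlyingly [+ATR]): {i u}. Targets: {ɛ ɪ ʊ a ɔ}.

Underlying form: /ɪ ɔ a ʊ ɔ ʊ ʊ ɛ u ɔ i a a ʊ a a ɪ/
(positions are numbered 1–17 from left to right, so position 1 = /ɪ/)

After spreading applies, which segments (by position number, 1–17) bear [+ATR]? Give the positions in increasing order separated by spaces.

9 10 11 12 13 14

From /u/ at 9 rightward: 10 /ɔ/ → [+ATR]; 11 /i/ is itself a trigger — this domain ends here.
From /i/ at 11 rightward: 12 /a/ → [+ATR]; 13 /a/ → [+ATR]; 14 /ʊ/ → [+ATR]; bound reached.
Targets with no active source: positions 1 2 3 4 5 6 7 8 15 16 17 stay [-ATR].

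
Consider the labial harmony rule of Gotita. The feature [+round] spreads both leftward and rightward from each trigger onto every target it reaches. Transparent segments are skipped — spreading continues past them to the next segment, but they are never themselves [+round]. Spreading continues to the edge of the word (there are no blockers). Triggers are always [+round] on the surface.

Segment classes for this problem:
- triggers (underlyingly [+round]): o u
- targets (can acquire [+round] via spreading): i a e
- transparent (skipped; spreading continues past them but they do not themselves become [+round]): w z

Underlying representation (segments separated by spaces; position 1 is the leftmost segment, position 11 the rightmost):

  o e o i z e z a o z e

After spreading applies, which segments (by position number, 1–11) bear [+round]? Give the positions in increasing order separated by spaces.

1 2 3 4 6 8 9 11

From /o/ at 1 rightward: 2 /e/ → [+round]; 3 /o/ is itself a trigger — this domain ends here.
From /o/ at 1 leftward: word edge.
From /o/ at 3 rightward: 4 /i/ → [+round]; 5 /z/ transparent; 6 /e/ → [+round]; 7 /z/ transparent; 8 /a/ → [+round]; 9 /o/ is itself a trigger — this domain ends here.
From /o/ at 3 leftward: 2 /e/ → [+round]; 1 /o/ is itself a trigger — this domain ends here.
From /o/ at 9 rightward: 10 /z/ transparent; 11 /e/ → [+round]; word edge.
From /o/ at 9 leftward: 8 /a/ → [+round]; 7 /z/ transparent; 6 /e/ → [+round]; 5 /z/ transparent; 4 /i/ → [+round]; 3 /o/ is itself a trigger — this domain ends here.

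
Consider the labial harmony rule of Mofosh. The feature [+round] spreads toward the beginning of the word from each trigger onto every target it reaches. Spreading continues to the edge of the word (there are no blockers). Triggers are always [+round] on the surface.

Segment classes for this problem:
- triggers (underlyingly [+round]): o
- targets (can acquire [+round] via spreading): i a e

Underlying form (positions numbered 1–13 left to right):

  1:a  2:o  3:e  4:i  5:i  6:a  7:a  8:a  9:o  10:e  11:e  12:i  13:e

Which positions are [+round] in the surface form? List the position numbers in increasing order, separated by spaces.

From /o/ at 2 leftward: 1 /a/ → [+round]; word edge.
From /o/ at 9 leftward: 8 /a/ → [+round]; 7 /a/ → [+round]; 6 /a/ → [+round]; 5 /i/ → [+round]; 4 /i/ → [+round]; 3 /e/ → [+round]; 2 /o/ is itself a trigger — this domain ends here.
Targets with no active source: positions 10 11 12 13 stay [-round].

1 2 3 4 5 6 7 8 9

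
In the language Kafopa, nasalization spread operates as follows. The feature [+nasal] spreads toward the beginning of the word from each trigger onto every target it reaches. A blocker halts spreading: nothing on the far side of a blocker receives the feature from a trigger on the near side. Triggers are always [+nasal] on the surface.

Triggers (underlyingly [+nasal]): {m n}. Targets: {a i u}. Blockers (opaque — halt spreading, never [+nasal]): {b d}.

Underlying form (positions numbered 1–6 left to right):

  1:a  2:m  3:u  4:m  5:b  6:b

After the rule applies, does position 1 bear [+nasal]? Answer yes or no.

From /m/ at 2 leftward: 1 /a/ → [+nasal]; word edge.
From /m/ at 4 leftward: 3 /u/ → [+nasal]; 2 /m/ is itself a trigger — this domain ends here.
[+nasal] positions on the surface: 1 2 3 4.

yes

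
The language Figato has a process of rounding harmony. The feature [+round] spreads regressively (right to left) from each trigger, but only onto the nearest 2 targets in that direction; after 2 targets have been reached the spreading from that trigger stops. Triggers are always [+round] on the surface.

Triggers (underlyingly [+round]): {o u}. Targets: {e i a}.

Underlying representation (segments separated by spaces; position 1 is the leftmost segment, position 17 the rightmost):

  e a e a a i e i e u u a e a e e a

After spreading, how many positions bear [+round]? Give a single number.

From /u/ at 10 leftward: 9 /e/ → [+round]; 8 /i/ → [+round]; bound reached.
From /u/ at 11 leftward: 10 /u/ is itself a trigger — this domain ends here.
Targets with no active source: positions 1 2 3 4 5 6 7 12 13 14 15 16 17 stay [-round].
[+round] positions on the surface: 8 9 10 11.

4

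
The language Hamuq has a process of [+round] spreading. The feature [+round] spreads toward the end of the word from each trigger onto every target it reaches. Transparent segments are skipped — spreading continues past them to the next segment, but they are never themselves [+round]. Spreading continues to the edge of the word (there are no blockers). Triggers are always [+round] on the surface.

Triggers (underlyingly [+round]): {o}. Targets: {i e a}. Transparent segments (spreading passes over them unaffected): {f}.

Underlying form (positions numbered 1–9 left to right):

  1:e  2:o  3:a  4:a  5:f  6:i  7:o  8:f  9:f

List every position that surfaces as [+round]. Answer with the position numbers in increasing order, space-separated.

2 3 4 6 7

From /o/ at 2 rightward: 3 /a/ → [+round]; 4 /a/ → [+round]; 5 /f/ transparent; 6 /i/ → [+round]; 7 /o/ is itself a trigger — this domain ends here.
From /o/ at 7 rightward: 8 /f/ transparent; 9 /f/ transparent; word edge.
Target with no active source: position 1 stays [-round].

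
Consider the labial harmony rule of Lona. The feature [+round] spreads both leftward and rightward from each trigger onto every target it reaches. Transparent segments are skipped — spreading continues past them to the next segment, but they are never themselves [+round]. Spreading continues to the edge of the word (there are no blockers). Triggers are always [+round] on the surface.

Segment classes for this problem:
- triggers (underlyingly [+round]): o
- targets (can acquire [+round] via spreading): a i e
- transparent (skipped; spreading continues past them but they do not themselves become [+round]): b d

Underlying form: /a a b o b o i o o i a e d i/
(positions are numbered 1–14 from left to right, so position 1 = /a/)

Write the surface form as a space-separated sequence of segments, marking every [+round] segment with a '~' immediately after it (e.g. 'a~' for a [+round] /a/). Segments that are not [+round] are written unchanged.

a~ a~ b o~ b o~ i~ o~ o~ i~ a~ e~ d i~

From /o/ at 4 rightward: 5 /b/ transparent; 6 /o/ is itself a trigger — this domain ends here.
From /o/ at 4 leftward: 3 /b/ transparent; 2 /a/ → [+round]; 1 /a/ → [+round]; word edge.
From /o/ at 6 rightward: 7 /i/ → [+round]; 8 /o/ is itself a trigger — this domain ends here.
From /o/ at 6 leftward: 5 /b/ transparent; 4 /o/ is itself a trigger — this domain ends here.
From /o/ at 8 rightward: 9 /o/ is itself a trigger — this domain ends here.
From /o/ at 8 leftward: 7 /i/ → [+round]; 6 /o/ is itself a trigger — this domain ends here.
From /o/ at 9 rightward: 10 /i/ → [+round]; 11 /a/ → [+round]; 12 /e/ → [+round]; 13 /d/ transparent; 14 /i/ → [+round]; word edge.
From /o/ at 9 leftward: 8 /o/ is itself a trigger — this domain ends here.
[+round] positions on the surface: 1 2 4 6 7 8 9 10 11 12 14.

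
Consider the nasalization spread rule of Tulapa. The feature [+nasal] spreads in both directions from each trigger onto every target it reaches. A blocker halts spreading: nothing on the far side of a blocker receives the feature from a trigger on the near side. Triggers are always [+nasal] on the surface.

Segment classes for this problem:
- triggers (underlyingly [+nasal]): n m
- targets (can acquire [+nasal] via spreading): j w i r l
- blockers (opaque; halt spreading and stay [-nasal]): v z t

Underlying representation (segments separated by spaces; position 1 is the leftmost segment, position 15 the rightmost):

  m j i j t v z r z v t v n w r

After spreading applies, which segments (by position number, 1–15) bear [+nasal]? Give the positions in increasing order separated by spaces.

From /m/ at 1 rightward: 2 /j/ → [+nasal]; 3 /i/ → [+nasal]; 4 /j/ → [+nasal]; 5 /t/ blocks.
From /m/ at 1 leftward: word edge.
From /n/ at 13 rightward: 14 /w/ → [+nasal]; 15 /r/ → [+nasal]; word edge.
From /n/ at 13 leftward: 12 /v/ blocks.
Target with no active source: position 8 stays [-nasal].

1 2 3 4 13 14 15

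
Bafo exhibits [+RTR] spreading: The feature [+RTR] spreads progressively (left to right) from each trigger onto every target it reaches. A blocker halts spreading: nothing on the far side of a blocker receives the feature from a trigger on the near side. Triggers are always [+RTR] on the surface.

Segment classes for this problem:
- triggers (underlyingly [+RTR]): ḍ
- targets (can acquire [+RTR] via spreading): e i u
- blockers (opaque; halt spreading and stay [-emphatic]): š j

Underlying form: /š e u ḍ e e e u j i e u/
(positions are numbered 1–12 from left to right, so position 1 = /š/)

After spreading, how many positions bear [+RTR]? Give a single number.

5

From /ḍ/ at 4 rightward: 5 /e/ → [+RTR]; 6 /e/ → [+RTR]; 7 /e/ → [+RTR]; 8 /u/ → [+RTR]; 9 /j/ blocks.
Targets with no active source: positions 2 3 10 11 12 stay [-emphatic].
[+RTR] positions on the surface: 4 5 6 7 8.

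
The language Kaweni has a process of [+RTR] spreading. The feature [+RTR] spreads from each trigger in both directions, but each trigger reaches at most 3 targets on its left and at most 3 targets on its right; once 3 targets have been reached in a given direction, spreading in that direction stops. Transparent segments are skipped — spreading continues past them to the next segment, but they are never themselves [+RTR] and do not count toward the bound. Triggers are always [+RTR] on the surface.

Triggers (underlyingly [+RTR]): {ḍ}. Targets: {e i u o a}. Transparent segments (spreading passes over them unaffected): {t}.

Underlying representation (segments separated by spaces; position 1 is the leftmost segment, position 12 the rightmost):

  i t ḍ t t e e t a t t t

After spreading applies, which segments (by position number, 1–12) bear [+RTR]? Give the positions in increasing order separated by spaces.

1 3 6 7 9

From /ḍ/ at 3 rightward: 4 /t/ transparent; 5 /t/ transparent; 6 /e/ → [+RTR]; 7 /e/ → [+RTR]; 8 /t/ transparent; 9 /a/ → [+RTR]; bound reached.
From /ḍ/ at 3 leftward: 2 /t/ transparent; 1 /i/ → [+RTR]; word edge.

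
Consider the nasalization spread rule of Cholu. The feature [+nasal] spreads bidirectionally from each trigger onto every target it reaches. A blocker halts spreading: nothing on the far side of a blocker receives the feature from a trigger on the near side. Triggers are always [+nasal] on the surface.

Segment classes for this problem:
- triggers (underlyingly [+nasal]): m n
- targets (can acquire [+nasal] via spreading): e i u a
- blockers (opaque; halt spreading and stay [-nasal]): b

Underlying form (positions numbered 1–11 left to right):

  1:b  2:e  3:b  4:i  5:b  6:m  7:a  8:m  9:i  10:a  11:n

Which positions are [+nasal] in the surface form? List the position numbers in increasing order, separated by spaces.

From /m/ at 6 rightward: 7 /a/ → [+nasal]; 8 /m/ is itself a trigger — this domain ends here.
From /m/ at 6 leftward: 5 /b/ blocks.
From /m/ at 8 rightward: 9 /i/ → [+nasal]; 10 /a/ → [+nasal]; 11 /n/ is itself a trigger — this domain ends here.
From /m/ at 8 leftward: 7 /a/ → [+nasal]; 6 /m/ is itself a trigger — this domain ends here.
From /n/ at 11 rightward: word edge.
From /n/ at 11 leftward: 10 /a/ → [+nasal]; 9 /i/ → [+nasal]; 8 /m/ is itself a trigger — this domain ends here.
Targets with no active source: positions 2 4 stay [-nasal].

6 7 8 9 10 11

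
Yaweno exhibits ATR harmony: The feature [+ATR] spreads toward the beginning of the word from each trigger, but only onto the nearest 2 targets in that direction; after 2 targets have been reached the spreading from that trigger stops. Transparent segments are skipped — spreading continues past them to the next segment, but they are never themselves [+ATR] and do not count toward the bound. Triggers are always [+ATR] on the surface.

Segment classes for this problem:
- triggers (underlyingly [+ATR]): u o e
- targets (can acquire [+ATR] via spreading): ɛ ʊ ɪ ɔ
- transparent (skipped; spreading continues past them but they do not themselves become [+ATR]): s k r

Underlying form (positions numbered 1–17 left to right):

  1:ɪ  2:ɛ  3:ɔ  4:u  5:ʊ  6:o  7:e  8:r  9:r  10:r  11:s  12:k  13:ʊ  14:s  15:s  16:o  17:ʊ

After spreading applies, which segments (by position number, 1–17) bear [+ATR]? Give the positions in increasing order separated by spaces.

2 3 4 5 6 7 13 16

From /u/ at 4 leftward: 3 /ɔ/ → [+ATR]; 2 /ɛ/ → [+ATR]; bound reached.
From /o/ at 6 leftward: 5 /ʊ/ → [+ATR]; 4 /u/ is itself a trigger — this domain ends here.
From /e/ at 7 leftward: 6 /o/ is itself a trigger — this domain ends here.
From /o/ at 16 leftward: 15 /s/ transparent; 14 /s/ transparent; 13 /ʊ/ → [+ATR]; 12 /k/ transparent; 11 /s/ transparent; 10 /r/ transparent; 9 /r/ transparent; 8 /r/ transparent; 7 /e/ is itself a trigger — this domain ends here.
Targets with no active source: positions 1 17 stay [-ATR].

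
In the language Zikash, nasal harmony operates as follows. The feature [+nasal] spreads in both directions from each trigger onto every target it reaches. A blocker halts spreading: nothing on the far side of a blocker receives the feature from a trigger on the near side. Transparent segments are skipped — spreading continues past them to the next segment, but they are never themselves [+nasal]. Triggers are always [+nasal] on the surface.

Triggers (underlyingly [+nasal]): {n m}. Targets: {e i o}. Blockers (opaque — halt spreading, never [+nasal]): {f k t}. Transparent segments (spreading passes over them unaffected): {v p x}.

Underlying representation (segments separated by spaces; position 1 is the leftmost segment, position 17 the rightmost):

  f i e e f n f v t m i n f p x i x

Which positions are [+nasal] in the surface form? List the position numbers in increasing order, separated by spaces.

6 10 11 12

From /n/ at 6 rightward: 7 /f/ blocks.
From /n/ at 6 leftward: 5 /f/ blocks.
From /m/ at 10 rightward: 11 /i/ → [+nasal]; 12 /n/ is itself a trigger — this domain ends here.
From /m/ at 10 leftward: 9 /t/ blocks.
From /n/ at 12 rightward: 13 /f/ blocks.
From /n/ at 12 leftward: 11 /i/ → [+nasal]; 10 /m/ is itself a trigger — this domain ends here.
Targets with no active source: positions 2 3 4 16 stay [-nasal].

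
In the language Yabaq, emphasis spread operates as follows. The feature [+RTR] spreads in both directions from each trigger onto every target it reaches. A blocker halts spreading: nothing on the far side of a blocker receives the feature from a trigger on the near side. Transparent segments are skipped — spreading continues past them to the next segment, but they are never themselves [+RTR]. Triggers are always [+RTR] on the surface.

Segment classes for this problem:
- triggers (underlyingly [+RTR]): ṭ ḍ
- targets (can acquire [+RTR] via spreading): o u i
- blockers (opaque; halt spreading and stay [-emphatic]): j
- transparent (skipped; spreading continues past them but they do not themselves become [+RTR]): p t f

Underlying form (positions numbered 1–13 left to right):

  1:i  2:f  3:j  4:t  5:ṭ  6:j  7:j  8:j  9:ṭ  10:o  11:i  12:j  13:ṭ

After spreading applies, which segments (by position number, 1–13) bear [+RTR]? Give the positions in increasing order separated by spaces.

From /ṭ/ at 5 rightward: 6 /j/ blocks.
From /ṭ/ at 5 leftward: 4 /t/ transparent; 3 /j/ blocks.
From /ṭ/ at 9 rightward: 10 /o/ → [+RTR]; 11 /i/ → [+RTR]; 12 /j/ blocks.
From /ṭ/ at 9 leftward: 8 /j/ blocks.
From /ṭ/ at 13 rightward: word edge.
From /ṭ/ at 13 leftward: 12 /j/ blocks.
Target with no active source: position 1 stays [-emphatic].

5 9 10 11 13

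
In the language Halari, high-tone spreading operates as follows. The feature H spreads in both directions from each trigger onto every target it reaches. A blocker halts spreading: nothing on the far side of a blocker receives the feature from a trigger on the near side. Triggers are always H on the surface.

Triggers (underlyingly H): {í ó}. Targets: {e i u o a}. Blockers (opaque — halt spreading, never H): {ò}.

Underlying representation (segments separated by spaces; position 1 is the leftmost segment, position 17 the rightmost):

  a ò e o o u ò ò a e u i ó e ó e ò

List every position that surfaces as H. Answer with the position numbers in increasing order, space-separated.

From /ó/ at 13 rightward: 14 /e/ → H; 15 /ó/ is itself a trigger — this domain ends here.
From /ó/ at 13 leftward: 12 /i/ → H; 11 /u/ → H; 10 /e/ → H; 9 /a/ → H; 8 /ò/ blocks.
From /ó/ at 15 rightward: 16 /e/ → H; 17 /ò/ blocks.
From /ó/ at 15 leftward: 14 /e/ → H; 13 /ó/ is itself a trigger — this domain ends here.
Targets with no active source: positions 1 3 4 5 6 stay [-high tone].

9 10 11 12 13 14 15 16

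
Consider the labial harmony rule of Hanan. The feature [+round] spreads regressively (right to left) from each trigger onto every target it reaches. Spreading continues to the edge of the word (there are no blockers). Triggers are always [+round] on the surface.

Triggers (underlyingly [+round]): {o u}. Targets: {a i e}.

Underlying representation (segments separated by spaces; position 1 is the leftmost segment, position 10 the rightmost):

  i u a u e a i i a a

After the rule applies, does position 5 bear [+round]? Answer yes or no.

From /u/ at 2 leftward: 1 /i/ → [+round]; word edge.
From /u/ at 4 leftward: 3 /a/ → [+round]; 2 /u/ is itself a trigger — this domain ends here.
Targets with no active source: positions 5 6 7 8 9 10 stay [-round].
[+round] positions on the surface: 1 2 3 4.

no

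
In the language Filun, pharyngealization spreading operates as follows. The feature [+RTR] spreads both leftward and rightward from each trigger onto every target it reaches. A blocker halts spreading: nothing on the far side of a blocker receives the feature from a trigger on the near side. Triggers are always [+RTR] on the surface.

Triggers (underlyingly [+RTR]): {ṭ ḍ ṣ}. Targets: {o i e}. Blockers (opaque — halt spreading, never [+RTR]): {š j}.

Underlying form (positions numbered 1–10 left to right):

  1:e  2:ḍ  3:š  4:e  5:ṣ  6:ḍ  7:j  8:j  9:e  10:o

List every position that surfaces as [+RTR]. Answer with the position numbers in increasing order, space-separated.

From /ḍ/ at 2 rightward: 3 /š/ blocks.
From /ḍ/ at 2 leftward: 1 /e/ → [+RTR]; word edge.
From /ṣ/ at 5 rightward: 6 /ḍ/ is itself a trigger — this domain ends here.
From /ṣ/ at 5 leftward: 4 /e/ → [+RTR]; 3 /š/ blocks.
From /ḍ/ at 6 rightward: 7 /j/ blocks.
From /ḍ/ at 6 leftward: 5 /ṣ/ is itself a trigger — this domain ends here.
Targets with no active source: positions 9 10 stay [-emphatic].

1 2 4 5 6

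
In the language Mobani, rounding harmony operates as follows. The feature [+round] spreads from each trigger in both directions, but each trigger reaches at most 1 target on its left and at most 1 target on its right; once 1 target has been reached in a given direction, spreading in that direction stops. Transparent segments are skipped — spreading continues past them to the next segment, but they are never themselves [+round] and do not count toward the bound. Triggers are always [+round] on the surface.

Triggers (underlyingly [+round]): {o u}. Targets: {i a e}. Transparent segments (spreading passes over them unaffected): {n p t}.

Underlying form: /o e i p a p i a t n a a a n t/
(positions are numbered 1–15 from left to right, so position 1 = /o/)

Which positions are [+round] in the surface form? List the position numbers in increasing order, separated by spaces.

From /o/ at 1 rightward: 2 /e/ → [+round]; bound reached.
From /o/ at 1 leftward: word edge.
Targets with no active source: positions 3 5 7 8 11 12 13 stay [-round].

1 2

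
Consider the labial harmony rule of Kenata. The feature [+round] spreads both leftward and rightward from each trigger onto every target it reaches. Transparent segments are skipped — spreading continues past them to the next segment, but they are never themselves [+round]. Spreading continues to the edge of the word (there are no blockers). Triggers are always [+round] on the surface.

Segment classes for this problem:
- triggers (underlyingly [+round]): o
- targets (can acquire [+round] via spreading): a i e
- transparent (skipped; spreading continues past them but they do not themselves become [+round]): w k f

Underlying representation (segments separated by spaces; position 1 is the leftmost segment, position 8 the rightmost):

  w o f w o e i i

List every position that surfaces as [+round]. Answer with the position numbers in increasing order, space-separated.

From /o/ at 2 rightward: 3 /f/ transparent; 4 /w/ transparent; 5 /o/ is itself a trigger — this domain ends here.
From /o/ at 2 leftward: 1 /w/ transparent; word edge.
From /o/ at 5 rightward: 6 /e/ → [+round]; 7 /i/ → [+round]; 8 /i/ → [+round]; word edge.
From /o/ at 5 leftward: 4 /w/ transparent; 3 /f/ transparent; 2 /o/ is itself a trigger — this domain ends here.

2 5 6 7 8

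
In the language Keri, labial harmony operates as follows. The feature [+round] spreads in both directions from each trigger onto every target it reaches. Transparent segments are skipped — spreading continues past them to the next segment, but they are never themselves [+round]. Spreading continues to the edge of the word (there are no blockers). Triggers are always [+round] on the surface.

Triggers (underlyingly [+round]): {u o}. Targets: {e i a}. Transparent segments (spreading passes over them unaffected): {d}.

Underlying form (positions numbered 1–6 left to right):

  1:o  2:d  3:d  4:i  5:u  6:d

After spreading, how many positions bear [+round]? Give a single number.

3

From /o/ at 1 rightward: 2 /d/ transparent; 3 /d/ transparent; 4 /i/ → [+round]; 5 /u/ is itself a trigger — this domain ends here.
From /o/ at 1 leftward: word edge.
From /u/ at 5 rightward: 6 /d/ transparent; word edge.
From /u/ at 5 leftward: 4 /i/ → [+round]; 3 /d/ transparent; 2 /d/ transparent; 1 /o/ is itself a trigger — this domain ends here.
[+round] positions on the surface: 1 4 5.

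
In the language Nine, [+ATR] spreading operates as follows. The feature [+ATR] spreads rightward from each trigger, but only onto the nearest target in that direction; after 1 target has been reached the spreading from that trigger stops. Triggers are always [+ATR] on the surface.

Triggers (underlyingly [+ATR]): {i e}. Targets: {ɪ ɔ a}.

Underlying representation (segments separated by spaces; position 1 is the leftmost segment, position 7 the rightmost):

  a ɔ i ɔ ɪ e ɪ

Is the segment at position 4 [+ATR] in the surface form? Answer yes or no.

From /i/ at 3 rightward: 4 /ɔ/ → [+ATR]; bound reached.
From /e/ at 6 rightward: 7 /ɪ/ → [+ATR]; bound reached.
Targets with no active source: positions 1 2 5 stay [-ATR].
[+ATR] positions on the surface: 3 4 6 7.

yes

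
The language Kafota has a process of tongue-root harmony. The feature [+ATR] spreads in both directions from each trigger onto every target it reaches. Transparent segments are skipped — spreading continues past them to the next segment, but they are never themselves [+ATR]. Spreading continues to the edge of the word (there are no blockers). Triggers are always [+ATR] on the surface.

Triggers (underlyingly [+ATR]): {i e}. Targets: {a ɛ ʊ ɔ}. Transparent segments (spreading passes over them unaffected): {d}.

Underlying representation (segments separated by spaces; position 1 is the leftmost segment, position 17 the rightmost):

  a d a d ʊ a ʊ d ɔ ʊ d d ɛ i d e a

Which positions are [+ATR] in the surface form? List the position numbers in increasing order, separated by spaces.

1 3 5 6 7 9 10 13 14 16 17

From /i/ at 14 rightward: 15 /d/ transparent; 16 /e/ is itself a trigger — this domain ends here.
From /i/ at 14 leftward: 13 /ɛ/ → [+ATR]; 12 /d/ transparent; 11 /d/ transparent; 10 /ʊ/ → [+ATR]; 9 /ɔ/ → [+ATR]; 8 /d/ transparent; 7 /ʊ/ → [+ATR]; 6 /a/ → [+ATR]; 5 /ʊ/ → [+ATR]; 4 /d/ transparent; 3 /a/ → [+ATR]; 2 /d/ transparent; 1 /a/ → [+ATR]; word edge.
From /e/ at 16 rightward: 17 /a/ → [+ATR]; word edge.
From /e/ at 16 leftward: 15 /d/ transparent; 14 /i/ is itself a trigger — this domain ends here.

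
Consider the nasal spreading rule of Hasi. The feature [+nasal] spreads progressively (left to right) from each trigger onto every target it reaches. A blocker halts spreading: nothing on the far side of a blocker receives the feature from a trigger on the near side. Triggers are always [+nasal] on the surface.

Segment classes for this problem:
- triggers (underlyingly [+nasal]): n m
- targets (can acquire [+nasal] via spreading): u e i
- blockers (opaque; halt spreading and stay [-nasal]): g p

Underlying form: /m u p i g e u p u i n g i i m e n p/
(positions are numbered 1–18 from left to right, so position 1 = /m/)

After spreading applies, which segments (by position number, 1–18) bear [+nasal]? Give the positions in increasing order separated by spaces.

1 2 11 15 16 17

From /m/ at 1 rightward: 2 /u/ → [+nasal]; 3 /p/ blocks.
From /n/ at 11 rightward: 12 /g/ blocks.
From /m/ at 15 rightward: 16 /e/ → [+nasal]; 17 /n/ is itself a trigger — this domain ends here.
From /n/ at 17 rightward: 18 /p/ blocks.
Targets with no active source: positions 4 6 7 9 10 13 14 stay [-nasal].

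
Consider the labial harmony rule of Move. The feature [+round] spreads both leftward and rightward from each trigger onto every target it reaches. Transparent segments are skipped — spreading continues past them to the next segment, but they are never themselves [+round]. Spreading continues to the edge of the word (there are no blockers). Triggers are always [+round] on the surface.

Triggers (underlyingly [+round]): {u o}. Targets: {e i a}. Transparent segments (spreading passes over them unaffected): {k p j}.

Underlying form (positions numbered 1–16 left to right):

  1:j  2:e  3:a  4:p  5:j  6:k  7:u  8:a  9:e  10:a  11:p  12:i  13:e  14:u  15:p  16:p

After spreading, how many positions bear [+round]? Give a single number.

9

From /u/ at 7 rightward: 8 /a/ → [+round]; 9 /e/ → [+round]; 10 /a/ → [+round]; 11 /p/ transparent; 12 /i/ → [+round]; 13 /e/ → [+round]; 14 /u/ is itself a trigger — this domain ends here.
From /u/ at 7 leftward: 6 /k/ transparent; 5 /j/ transparent; 4 /p/ transparent; 3 /a/ → [+round]; 2 /e/ → [+round]; 1 /j/ transparent; word edge.
From /u/ at 14 rightward: 15 /p/ transparent; 16 /p/ transparent; word edge.
From /u/ at 14 leftward: 13 /e/ → [+round]; 12 /i/ → [+round]; 11 /p/ transparent; 10 /a/ → [+round]; 9 /e/ → [+round]; 8 /a/ → [+round]; 7 /u/ is itself a trigger — this domain ends here.
[+round] positions on the surface: 2 3 7 8 9 10 12 13 14.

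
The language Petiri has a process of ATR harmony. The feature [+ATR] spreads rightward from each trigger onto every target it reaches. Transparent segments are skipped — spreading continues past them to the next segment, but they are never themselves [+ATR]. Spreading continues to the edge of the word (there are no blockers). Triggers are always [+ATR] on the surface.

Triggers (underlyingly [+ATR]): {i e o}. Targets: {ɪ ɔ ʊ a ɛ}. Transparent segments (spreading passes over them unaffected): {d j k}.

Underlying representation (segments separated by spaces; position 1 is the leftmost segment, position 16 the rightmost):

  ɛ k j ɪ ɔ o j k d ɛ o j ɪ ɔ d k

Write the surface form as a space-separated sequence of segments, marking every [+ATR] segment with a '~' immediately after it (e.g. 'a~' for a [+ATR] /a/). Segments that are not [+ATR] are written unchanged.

ɛ k j ɪ ɔ o~ j k d ɛ~ o~ j ɪ~ ɔ~ d k

From /o/ at 6 rightward: 7 /j/ transparent; 8 /k/ transparent; 9 /d/ transparent; 10 /ɛ/ → [+ATR]; 11 /o/ is itself a trigger — this domain ends here.
From /o/ at 11 rightward: 12 /j/ transparent; 13 /ɪ/ → [+ATR]; 14 /ɔ/ → [+ATR]; 15 /d/ transparent; 16 /k/ transparent; word edge.
Targets with no active source: positions 1 4 5 stay [-ATR].
[+ATR] positions on the surface: 6 10 11 13 14.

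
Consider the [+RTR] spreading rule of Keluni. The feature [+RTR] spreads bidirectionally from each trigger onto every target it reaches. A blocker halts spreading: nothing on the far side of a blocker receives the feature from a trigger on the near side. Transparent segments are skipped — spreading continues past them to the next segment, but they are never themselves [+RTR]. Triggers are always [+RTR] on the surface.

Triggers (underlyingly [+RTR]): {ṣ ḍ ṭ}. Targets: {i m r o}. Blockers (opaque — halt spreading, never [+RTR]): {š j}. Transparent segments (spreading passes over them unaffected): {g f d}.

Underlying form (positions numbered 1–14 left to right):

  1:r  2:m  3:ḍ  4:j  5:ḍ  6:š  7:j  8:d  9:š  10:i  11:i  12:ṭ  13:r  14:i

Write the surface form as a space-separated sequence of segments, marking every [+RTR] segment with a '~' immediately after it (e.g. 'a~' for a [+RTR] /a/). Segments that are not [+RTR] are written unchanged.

From /ḍ/ at 3 rightward: 4 /j/ blocks.
From /ḍ/ at 3 leftward: 2 /m/ → [+RTR]; 1 /r/ → [+RTR]; word edge.
From /ḍ/ at 5 rightward: 6 /š/ blocks.
From /ḍ/ at 5 leftward: 4 /j/ blocks.
From /ṭ/ at 12 rightward: 13 /r/ → [+RTR]; 14 /i/ → [+RTR]; word edge.
From /ṭ/ at 12 leftward: 11 /i/ → [+RTR]; 10 /i/ → [+RTR]; 9 /š/ blocks.
[+RTR] positions on the surface: 1 2 3 5 10 11 12 13 14.

r~ m~ ḍ~ j ḍ~ š j d š i~ i~ ṭ~ r~ i~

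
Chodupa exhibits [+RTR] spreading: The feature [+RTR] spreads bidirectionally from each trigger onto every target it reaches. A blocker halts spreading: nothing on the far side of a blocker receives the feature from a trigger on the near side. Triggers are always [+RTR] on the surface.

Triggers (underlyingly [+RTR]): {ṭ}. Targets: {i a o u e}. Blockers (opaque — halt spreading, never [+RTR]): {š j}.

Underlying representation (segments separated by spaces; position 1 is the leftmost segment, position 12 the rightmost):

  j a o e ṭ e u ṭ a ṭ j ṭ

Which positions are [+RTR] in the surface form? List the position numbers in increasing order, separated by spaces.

2 3 4 5 6 7 8 9 10 12

From /ṭ/ at 5 rightward: 6 /e/ → [+RTR]; 7 /u/ → [+RTR]; 8 /ṭ/ is itself a trigger — this domain ends here.
From /ṭ/ at 5 leftward: 4 /e/ → [+RTR]; 3 /o/ → [+RTR]; 2 /a/ → [+RTR]; 1 /j/ blocks.
From /ṭ/ at 8 rightward: 9 /a/ → [+RTR]; 10 /ṭ/ is itself a trigger — this domain ends here.
From /ṭ/ at 8 leftward: 7 /u/ → [+RTR]; 6 /e/ → [+RTR]; 5 /ṭ/ is itself a trigger — this domain ends here.
From /ṭ/ at 10 rightward: 11 /j/ blocks.
From /ṭ/ at 10 leftward: 9 /a/ → [+RTR]; 8 /ṭ/ is itself a trigger — this domain ends here.
From /ṭ/ at 12 rightward: word edge.
From /ṭ/ at 12 leftward: 11 /j/ blocks.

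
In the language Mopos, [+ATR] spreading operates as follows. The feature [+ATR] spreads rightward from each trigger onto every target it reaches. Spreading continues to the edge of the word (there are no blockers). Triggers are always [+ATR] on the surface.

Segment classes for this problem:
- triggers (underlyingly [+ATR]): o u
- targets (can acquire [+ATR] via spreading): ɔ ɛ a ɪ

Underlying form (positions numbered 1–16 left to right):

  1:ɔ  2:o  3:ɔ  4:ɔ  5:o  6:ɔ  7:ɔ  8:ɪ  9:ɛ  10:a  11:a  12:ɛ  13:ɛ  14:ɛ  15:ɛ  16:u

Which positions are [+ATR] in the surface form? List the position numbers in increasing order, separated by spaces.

2 3 4 5 6 7 8 9 10 11 12 13 14 15 16

From /o/ at 2 rightward: 3 /ɔ/ → [+ATR]; 4 /ɔ/ → [+ATR]; 5 /o/ is itself a trigger — this domain ends here.
From /o/ at 5 rightward: 6 /ɔ/ → [+ATR]; 7 /ɔ/ → [+ATR]; 8 /ɪ/ → [+ATR]; 9 /ɛ/ → [+ATR]; 10 /a/ → [+ATR]; 11 /a/ → [+ATR]; 12 /ɛ/ → [+ATR]; 13 /ɛ/ → [+ATR]; 14 /ɛ/ → [+ATR]; 15 /ɛ/ → [+ATR]; 16 /u/ is itself a trigger — this domain ends here.
From /u/ at 16 rightward: word edge.
Target with no active source: position 1 stays [-ATR].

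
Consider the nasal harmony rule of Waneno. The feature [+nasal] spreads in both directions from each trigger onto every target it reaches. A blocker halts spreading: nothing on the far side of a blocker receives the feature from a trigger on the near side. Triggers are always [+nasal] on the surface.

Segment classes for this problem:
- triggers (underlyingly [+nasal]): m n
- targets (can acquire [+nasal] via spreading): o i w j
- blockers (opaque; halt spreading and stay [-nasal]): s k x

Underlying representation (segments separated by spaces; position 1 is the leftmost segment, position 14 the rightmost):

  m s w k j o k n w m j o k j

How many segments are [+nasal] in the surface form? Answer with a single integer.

6

From /m/ at 1 rightward: 2 /s/ blocks.
From /m/ at 1 leftward: word edge.
From /n/ at 8 rightward: 9 /w/ → [+nasal]; 10 /m/ is itself a trigger — this domain ends here.
From /n/ at 8 leftward: 7 /k/ blocks.
From /m/ at 10 rightward: 11 /j/ → [+nasal]; 12 /o/ → [+nasal]; 13 /k/ blocks.
From /m/ at 10 leftward: 9 /w/ → [+nasal]; 8 /n/ is itself a trigger — this domain ends here.
Targets with no active source: positions 3 5 6 14 stay [-nasal].
[+nasal] positions on the surface: 1 8 9 10 11 12.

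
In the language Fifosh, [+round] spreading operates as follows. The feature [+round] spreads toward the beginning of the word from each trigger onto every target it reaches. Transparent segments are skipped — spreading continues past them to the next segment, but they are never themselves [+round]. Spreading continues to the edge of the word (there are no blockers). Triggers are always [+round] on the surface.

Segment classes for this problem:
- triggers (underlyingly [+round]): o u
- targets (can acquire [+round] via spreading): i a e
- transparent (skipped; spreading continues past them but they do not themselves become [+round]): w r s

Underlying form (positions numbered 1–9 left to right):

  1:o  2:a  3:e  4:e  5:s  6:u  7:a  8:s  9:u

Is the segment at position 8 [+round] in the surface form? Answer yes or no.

no

From /o/ at 1 leftward: word edge.
From /u/ at 6 leftward: 5 /s/ transparent; 4 /e/ → [+round]; 3 /e/ → [+round]; 2 /a/ → [+round]; 1 /o/ is itself a trigger — this domain ends here.
From /u/ at 9 leftward: 8 /s/ transparent; 7 /a/ → [+round]; 6 /u/ is itself a trigger — this domain ends here.
[+round] positions on the surface: 1 2 3 4 6 7 9.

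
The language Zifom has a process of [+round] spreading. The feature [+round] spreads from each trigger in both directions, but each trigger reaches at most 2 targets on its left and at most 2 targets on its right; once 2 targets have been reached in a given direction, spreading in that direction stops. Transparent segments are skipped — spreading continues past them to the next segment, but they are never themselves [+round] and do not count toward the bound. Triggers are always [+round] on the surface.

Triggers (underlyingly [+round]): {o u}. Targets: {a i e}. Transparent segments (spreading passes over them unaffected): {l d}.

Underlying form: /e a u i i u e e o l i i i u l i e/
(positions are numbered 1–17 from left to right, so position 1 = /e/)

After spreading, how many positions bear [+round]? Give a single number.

From /u/ at 3 rightward: 4 /i/ → [+round]; 5 /i/ → [+round]; bound reached.
From /u/ at 3 leftward: 2 /a/ → [+round]; 1 /e/ → [+round]; bound reached.
From /u/ at 6 rightward: 7 /e/ → [+round]; 8 /e/ → [+round]; bound reached.
From /u/ at 6 leftward: 5 /i/ → [+round]; 4 /i/ → [+round]; bound reached.
From /o/ at 9 rightward: 10 /l/ transparent; 11 /i/ → [+round]; 12 /i/ → [+round]; bound reached.
From /o/ at 9 leftward: 8 /e/ → [+round]; 7 /e/ → [+round]; bound reached.
From /u/ at 14 rightward: 15 /l/ transparent; 16 /i/ → [+round]; 17 /e/ → [+round]; bound reached.
From /u/ at 14 leftward: 13 /i/ → [+round]; 12 /i/ → [+round]; bound reached.
[+round] positions on the surface: 1 2 3 4 5 6 7 8 9 11 12 13 14 16 17.

15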